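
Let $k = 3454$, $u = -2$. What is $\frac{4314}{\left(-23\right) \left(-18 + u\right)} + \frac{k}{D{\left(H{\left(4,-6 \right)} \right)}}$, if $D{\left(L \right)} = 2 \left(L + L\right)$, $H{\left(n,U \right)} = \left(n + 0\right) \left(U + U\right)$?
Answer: $- \frac{95069}{11040} \approx -8.6113$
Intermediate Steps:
$H{\left(n,U \right)} = 2 U n$ ($H{\left(n,U \right)} = n 2 U = 2 U n$)
$D{\left(L \right)} = 4 L$ ($D{\left(L \right)} = 2 \cdot 2 L = 4 L$)
$\frac{4314}{\left(-23\right) \left(-18 + u\right)} + \frac{k}{D{\left(H{\left(4,-6 \right)} \right)}} = \frac{4314}{\left(-23\right) \left(-18 - 2\right)} + \frac{3454}{4 \cdot 2 \left(-6\right) 4} = \frac{4314}{\left(-23\right) \left(-20\right)} + \frac{3454}{4 \left(-48\right)} = \frac{4314}{460} + \frac{3454}{-192} = 4314 \cdot \frac{1}{460} + 3454 \left(- \frac{1}{192}\right) = \frac{2157}{230} - \frac{1727}{96} = - \frac{95069}{11040}$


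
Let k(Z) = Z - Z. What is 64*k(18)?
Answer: 0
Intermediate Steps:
k(Z) = 0
64*k(18) = 64*0 = 0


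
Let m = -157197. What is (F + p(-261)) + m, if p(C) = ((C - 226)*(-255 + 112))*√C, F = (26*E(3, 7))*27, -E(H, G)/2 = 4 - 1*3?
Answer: -158601 + 208923*I*√29 ≈ -1.586e+5 + 1.1251e+6*I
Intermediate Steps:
E(H, G) = -2 (E(H, G) = -2*(4 - 1*3) = -2*(4 - 3) = -2*1 = -2)
F = -1404 (F = (26*(-2))*27 = -52*27 = -1404)
p(C) = √C*(32318 - 143*C) (p(C) = ((-226 + C)*(-143))*√C = (32318 - 143*C)*√C = √C*(32318 - 143*C))
(F + p(-261)) + m = (-1404 + 143*√(-261)*(226 - 1*(-261))) - 157197 = (-1404 + 143*(3*I*√29)*(226 + 261)) - 157197 = (-1404 + 143*(3*I*√29)*487) - 157197 = (-1404 + 208923*I*√29) - 157197 = -158601 + 208923*I*√29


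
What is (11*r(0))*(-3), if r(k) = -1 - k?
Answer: 33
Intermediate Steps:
(11*r(0))*(-3) = (11*(-1 - 1*0))*(-3) = (11*(-1 + 0))*(-3) = (11*(-1))*(-3) = -11*(-3) = 33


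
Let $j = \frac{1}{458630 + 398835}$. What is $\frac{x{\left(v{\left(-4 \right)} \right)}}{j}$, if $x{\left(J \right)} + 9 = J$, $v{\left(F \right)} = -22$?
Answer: $-26581415$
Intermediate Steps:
$x{\left(J \right)} = -9 + J$
$j = \frac{1}{857465} \approx 1.1662 \cdot 10^{-6}$
$\frac{x{\left(v{\left(-4 \right)} \right)}}{j} = \left(-9 - 22\right) \frac{1}{\frac{1}{857465}} = \left(-31\right) 857465 = -26581415$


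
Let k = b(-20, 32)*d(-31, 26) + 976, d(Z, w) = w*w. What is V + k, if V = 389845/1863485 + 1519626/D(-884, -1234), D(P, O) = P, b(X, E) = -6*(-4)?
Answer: 196172777649/12671698 ≈ 15481.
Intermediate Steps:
b(X, E) = 24
d(Z, w) = w**2
k = 17200 (k = 24*26**2 + 976 = 24*676 + 976 = 16224 + 976 = 17200)
V = -21780427951/12671698 (V = 389845/1863485 + 1519626/(-884) = 389845*(1/1863485) + 1519626*(-1/884) = 77969/372697 - 759813/442 = -21780427951/12671698 ≈ -1718.8)
V + k = -21780427951/12671698 + 17200 = 196172777649/12671698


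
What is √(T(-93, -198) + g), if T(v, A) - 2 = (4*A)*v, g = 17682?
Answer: 2*√22835 ≈ 302.23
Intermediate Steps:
T(v, A) = 2 + 4*A*v (T(v, A) = 2 + (4*A)*v = 2 + 4*A*v)
√(T(-93, -198) + g) = √((2 + 4*(-198)*(-93)) + 17682) = √((2 + 73656) + 17682) = √(73658 + 17682) = √91340 = 2*√22835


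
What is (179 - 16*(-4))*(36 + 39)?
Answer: 18225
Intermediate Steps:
(179 - 16*(-4))*(36 + 39) = (179 + 64)*75 = 243*75 = 18225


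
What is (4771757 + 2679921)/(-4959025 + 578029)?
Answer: -3725839/2190498 ≈ -1.7009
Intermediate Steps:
(4771757 + 2679921)/(-4959025 + 578029) = 7451678/(-4380996) = 7451678*(-1/4380996) = -3725839/2190498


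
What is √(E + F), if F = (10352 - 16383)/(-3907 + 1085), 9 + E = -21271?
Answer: 11*I*√1400414678/2822 ≈ 145.87*I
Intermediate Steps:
E = -21280 (E = -9 - 21271 = -21280)
F = 6031/2822 (F = -6031/(-2822) = -6031*(-1/2822) = 6031/2822 ≈ 2.1371)
√(E + F) = √(-21280 + 6031/2822) = √(-60046129/2822) = 11*I*√1400414678/2822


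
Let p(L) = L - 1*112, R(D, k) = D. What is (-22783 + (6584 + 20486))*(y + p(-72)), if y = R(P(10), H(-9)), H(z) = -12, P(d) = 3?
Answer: -775947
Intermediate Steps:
y = 3
p(L) = -112 + L (p(L) = L - 112 = -112 + L)
(-22783 + (6584 + 20486))*(y + p(-72)) = (-22783 + (6584 + 20486))*(3 + (-112 - 72)) = (-22783 + 27070)*(3 - 184) = 4287*(-181) = -775947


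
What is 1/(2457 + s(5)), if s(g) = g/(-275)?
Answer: 55/135134 ≈ 0.00040700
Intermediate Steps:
s(g) = -g/275 (s(g) = g*(-1/275) = -g/275)
1/(2457 + s(5)) = 1/(2457 - 1/275*5) = 1/(2457 - 1/55) = 1/(135134/55) = 55/135134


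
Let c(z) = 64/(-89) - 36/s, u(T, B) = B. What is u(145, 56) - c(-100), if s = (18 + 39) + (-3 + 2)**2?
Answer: 147994/2581 ≈ 57.340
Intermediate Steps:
s = 58 (s = 57 + (-1)**2 = 57 + 1 = 58)
c(z) = -3458/2581 (c(z) = 64/(-89) - 36/58 = 64*(-1/89) - 36*1/58 = -64/89 - 18/29 = -3458/2581)
u(145, 56) - c(-100) = 56 - 1*(-3458/2581) = 56 + 3458/2581 = 147994/2581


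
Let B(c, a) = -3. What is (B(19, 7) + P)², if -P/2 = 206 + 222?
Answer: 737881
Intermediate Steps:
P = -856 (P = -2*(206 + 222) = -2*428 = -856)
(B(19, 7) + P)² = (-3 - 856)² = (-859)² = 737881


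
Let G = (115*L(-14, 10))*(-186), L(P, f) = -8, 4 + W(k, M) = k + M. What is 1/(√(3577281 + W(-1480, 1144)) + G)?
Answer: 171120/29278477459 - √3576941/29278477459 ≈ 5.7800e-6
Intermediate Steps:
W(k, M) = -4 + M + k (W(k, M) = -4 + (k + M) = -4 + (M + k) = -4 + M + k)
G = 171120 (G = (115*(-8))*(-186) = -920*(-186) = 171120)
1/(√(3577281 + W(-1480, 1144)) + G) = 1/(√(3577281 + (-4 + 1144 - 1480)) + 171120) = 1/(√(3577281 - 340) + 171120) = 1/(√3576941 + 171120) = 1/(171120 + √3576941)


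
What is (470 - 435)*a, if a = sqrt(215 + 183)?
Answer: 35*sqrt(398) ≈ 698.25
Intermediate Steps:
a = sqrt(398) ≈ 19.950
(470 - 435)*a = (470 - 435)*sqrt(398) = 35*sqrt(398)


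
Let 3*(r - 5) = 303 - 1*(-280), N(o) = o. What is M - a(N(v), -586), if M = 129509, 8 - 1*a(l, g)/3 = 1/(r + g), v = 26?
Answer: 150202591/1160 ≈ 1.2949e+5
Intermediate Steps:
r = 598/3 (r = 5 + (303 - 1*(-280))/3 = 5 + (303 + 280)/3 = 5 + (⅓)*583 = 5 + 583/3 = 598/3 ≈ 199.33)
a(l, g) = 24 - 3/(598/3 + g)
M - a(N(v), -586) = 129509 - 3*(4781 + 24*(-586))/(598 + 3*(-586)) = 129509 - 3*(4781 - 14064)/(598 - 1758) = 129509 - 3*(-9283)/(-1160) = 129509 - 3*(-1)*(-9283)/1160 = 129509 - 1*27849/1160 = 129509 - 27849/1160 = 150202591/1160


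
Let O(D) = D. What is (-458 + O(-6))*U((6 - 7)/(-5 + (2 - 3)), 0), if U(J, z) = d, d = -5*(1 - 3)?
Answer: -4640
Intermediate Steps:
d = 10 (d = -5*(-2) = 10)
U(J, z) = 10
(-458 + O(-6))*U((6 - 7)/(-5 + (2 - 3)), 0) = (-458 - 6)*10 = -464*10 = -4640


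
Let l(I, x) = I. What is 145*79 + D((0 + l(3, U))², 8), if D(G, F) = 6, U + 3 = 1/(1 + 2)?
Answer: 11461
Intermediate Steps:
U = -8/3 (U = -3 + 1/(1 + 2) = -3 + 1/3 = -3 + ⅓ = -8/3 ≈ -2.6667)
145*79 + D((0 + l(3, U))², 8) = 145*79 + 6 = 11455 + 6 = 11461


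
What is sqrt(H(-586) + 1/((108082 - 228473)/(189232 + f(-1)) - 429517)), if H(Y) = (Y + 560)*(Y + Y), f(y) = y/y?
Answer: sqrt(50326498955025971087142543)/40639455426 ≈ 174.56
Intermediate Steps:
f(y) = 1
H(Y) = 2*Y*(560 + Y) (H(Y) = (560 + Y)*(2*Y) = 2*Y*(560 + Y))
sqrt(H(-586) + 1/((108082 - 228473)/(189232 + f(-1)) - 429517)) = sqrt(2*(-586)*(560 - 586) + 1/((108082 - 228473)/(189232 + 1) - 429517)) = sqrt(2*(-586)*(-26) + 1/(-120391/189233 - 429517)) = sqrt(30472 + 1/(-120391*1/189233 - 429517)) = sqrt(30472 + 1/(-120391/189233 - 429517)) = sqrt(30472 + 1/(-81278910852/189233)) = sqrt(30472 - 189233/81278910852) = sqrt(2476730971292911/81278910852) = sqrt(50326498955025971087142543)/40639455426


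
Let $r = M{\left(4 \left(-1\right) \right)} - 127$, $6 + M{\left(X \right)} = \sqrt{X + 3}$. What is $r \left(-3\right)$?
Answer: $399 - 3 i \approx 399.0 - 3.0 i$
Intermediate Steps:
$M{\left(X \right)} = -6 + \sqrt{3 + X}$ ($M{\left(X \right)} = -6 + \sqrt{X + 3} = -6 + \sqrt{3 + X}$)
$r = -133 + i$ ($r = \left(-6 + \sqrt{3 + 4 \left(-1\right)}\right) - 127 = \left(-6 + \sqrt{3 - 4}\right) - 127 = \left(-6 + \sqrt{-1}\right) - 127 = \left(-6 + i\right) - 127 = -133 + i \approx -133.0 + 1.0 i$)
$r \left(-3\right) = \left(-133 + i\right) \left(-3\right) = 399 - 3 i$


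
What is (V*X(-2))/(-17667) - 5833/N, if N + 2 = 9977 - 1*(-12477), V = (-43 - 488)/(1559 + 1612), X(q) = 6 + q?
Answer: -4033690993/15528484244 ≈ -0.25976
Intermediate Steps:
V = -177/1057 (V = -531/3171 = -531*1/3171 = -177/1057 ≈ -0.16745)
N = 22452 (N = -2 + (9977 - 1*(-12477)) = -2 + (9977 + 12477) = -2 + 22454 = 22452)
(V*X(-2))/(-17667) - 5833/N = -177*(6 - 2)/1057/(-17667) - 5833/22452 = -177/1057*4*(-1/17667) - 5833*1/22452 = -708/1057*(-1/17667) - 5833/22452 = 236/6224673 - 5833/22452 = -4033690993/15528484244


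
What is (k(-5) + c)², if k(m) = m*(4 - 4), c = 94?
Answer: 8836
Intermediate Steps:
k(m) = 0 (k(m) = m*0 = 0)
(k(-5) + c)² = (0 + 94)² = 94² = 8836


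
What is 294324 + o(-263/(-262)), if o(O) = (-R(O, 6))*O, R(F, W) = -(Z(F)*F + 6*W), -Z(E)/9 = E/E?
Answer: 20205434751/68644 ≈ 2.9435e+5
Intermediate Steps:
Z(E) = -9 (Z(E) = -9*E/E = -9*1 = -9)
R(F, W) = -6*W + 9*F (R(F, W) = -(-9*F + 6*W) = -6*W + 9*F)
o(O) = O*(36 - 9*O) (o(O) = (-(-6*6 + 9*O))*O = (-(-36 + 9*O))*O = (36 - 9*O)*O = O*(36 - 9*O))
294324 + o(-263/(-262)) = 294324 + 9*(-263/(-262))*(4 - (-263)/(-262)) = 294324 + 9*(-263*(-1/262))*(4 - (-263)*(-1)/262) = 294324 + 9*(263/262)*(4 - 1*263/262) = 294324 + 9*(263/262)*(4 - 263/262) = 294324 + 9*(263/262)*(785/262) = 294324 + 1858095/68644 = 20205434751/68644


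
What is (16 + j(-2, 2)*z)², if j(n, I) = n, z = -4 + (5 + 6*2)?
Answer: 100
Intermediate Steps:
z = 13 (z = -4 + (5 + 12) = -4 + 17 = 13)
(16 + j(-2, 2)*z)² = (16 - 2*13)² = (16 - 26)² = (-10)² = 100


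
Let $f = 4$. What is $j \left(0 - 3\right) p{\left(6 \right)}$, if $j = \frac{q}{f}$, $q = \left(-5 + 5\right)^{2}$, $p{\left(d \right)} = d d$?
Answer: $0$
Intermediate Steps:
$p{\left(d \right)} = d^{2}$
$q = 0$ ($q = 0^{2} = 0$)
$j = 0$ ($j = \frac{0}{4} = 0 \cdot \frac{1}{4} = 0$)
$j \left(0 - 3\right) p{\left(6 \right)} = 0 \left(0 - 3\right) 6^{2} = 0 \left(-3\right) 36 = 0 \cdot 36 = 0$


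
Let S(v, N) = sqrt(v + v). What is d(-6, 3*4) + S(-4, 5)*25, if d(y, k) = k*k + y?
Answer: 138 + 50*I*sqrt(2) ≈ 138.0 + 70.711*I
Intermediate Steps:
d(y, k) = y + k**2 (d(y, k) = k**2 + y = y + k**2)
S(v, N) = sqrt(2)*sqrt(v) (S(v, N) = sqrt(2*v) = sqrt(2)*sqrt(v))
d(-6, 3*4) + S(-4, 5)*25 = (-6 + (3*4)**2) + (sqrt(2)*sqrt(-4))*25 = (-6 + 12**2) + (sqrt(2)*(2*I))*25 = (-6 + 144) + (2*I*sqrt(2))*25 = 138 + 50*I*sqrt(2)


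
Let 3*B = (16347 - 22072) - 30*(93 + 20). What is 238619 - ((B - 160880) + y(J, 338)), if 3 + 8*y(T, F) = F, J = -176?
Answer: 9659891/24 ≈ 4.0250e+5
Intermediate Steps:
y(T, F) = -3/8 + F/8
B = -9115/3 (B = ((16347 - 22072) - 30*(93 + 20))/3 = (-5725 - 30*113)/3 = (-5725 - 3390)/3 = (⅓)*(-9115) = -9115/3 ≈ -3038.3)
238619 - ((B - 160880) + y(J, 338)) = 238619 - ((-9115/3 - 160880) + (-3/8 + (⅛)*338)) = 238619 - (-491755/3 + (-3/8 + 169/4)) = 238619 - (-491755/3 + 335/8) = 238619 - 1*(-3933035/24) = 238619 + 3933035/24 = 9659891/24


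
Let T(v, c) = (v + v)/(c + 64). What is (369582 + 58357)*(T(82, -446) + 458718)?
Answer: 37493899449584/191 ≈ 1.9630e+11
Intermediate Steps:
T(v, c) = 2*v/(64 + c) (T(v, c) = (2*v)/(64 + c) = 2*v/(64 + c))
(369582 + 58357)*(T(82, -446) + 458718) = (369582 + 58357)*(2*82/(64 - 446) + 458718) = 427939*(2*82/(-382) + 458718) = 427939*(2*82*(-1/382) + 458718) = 427939*(-82/191 + 458718) = 427939*(87615056/191) = 37493899449584/191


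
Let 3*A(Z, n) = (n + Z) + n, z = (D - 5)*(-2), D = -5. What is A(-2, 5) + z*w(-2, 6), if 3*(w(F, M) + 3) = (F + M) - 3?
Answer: -152/3 ≈ -50.667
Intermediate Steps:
z = 20 (z = (-5 - 5)*(-2) = -10*(-2) = 20)
A(Z, n) = Z/3 + 2*n/3 (A(Z, n) = ((n + Z) + n)/3 = ((Z + n) + n)/3 = (Z + 2*n)/3 = Z/3 + 2*n/3)
w(F, M) = -4 + F/3 + M/3 (w(F, M) = -3 + ((F + M) - 3)/3 = -3 + (-3 + F + M)/3 = -3 + (-1 + F/3 + M/3) = -4 + F/3 + M/3)
A(-2, 5) + z*w(-2, 6) = ((1/3)*(-2) + (2/3)*5) + 20*(-4 + (1/3)*(-2) + (1/3)*6) = (-2/3 + 10/3) + 20*(-4 - 2/3 + 2) = 8/3 + 20*(-8/3) = 8/3 - 160/3 = -152/3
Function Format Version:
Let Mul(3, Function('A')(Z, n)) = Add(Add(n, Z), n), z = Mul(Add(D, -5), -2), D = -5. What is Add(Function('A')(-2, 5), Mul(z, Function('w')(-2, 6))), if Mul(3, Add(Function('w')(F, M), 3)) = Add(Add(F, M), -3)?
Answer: Rational(-152, 3) ≈ -50.667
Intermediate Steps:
z = 20 (z = Mul(Add(-5, -5), -2) = Mul(-10, -2) = 20)
Function('A')(Z, n) = Add(Mul(Rational(1, 3), Z), Mul(Rational(2, 3), n)) (Function('A')(Z, n) = Mul(Rational(1, 3), Add(Add(n, Z), n)) = Mul(Rational(1, 3), Add(Add(Z, n), n)) = Mul(Rational(1, 3), Add(Z, Mul(2, n))) = Add(Mul(Rational(1, 3), Z), Mul(Rational(2, 3), n)))
Function('w')(F, M) = Add(-4, Mul(Rational(1, 3), F), Mul(Rational(1, 3), M)) (Function('w')(F, M) = Add(-3, Mul(Rational(1, 3), Add(Add(F, M), -3))) = Add(-3, Mul(Rational(1, 3), Add(-3, F, M))) = Add(-3, Add(-1, Mul(Rational(1, 3), F), Mul(Rational(1, 3), M))) = Add(-4, Mul(Rational(1, 3), F), Mul(Rational(1, 3), M)))
Add(Function('A')(-2, 5), Mul(z, Function('w')(-2, 6))) = Add(Add(Mul(Rational(1, 3), -2), Mul(Rational(2, 3), 5)), Mul(20, Add(-4, Mul(Rational(1, 3), -2), Mul(Rational(1, 3), 6)))) = Add(Add(Rational(-2, 3), Rational(10, 3)), Mul(20, Add(-4, Rational(-2, 3), 2))) = Add(Rational(8, 3), Mul(20, Rational(-8, 3))) = Add(Rational(8, 3), Rational(-160, 3)) = Rational(-152, 3)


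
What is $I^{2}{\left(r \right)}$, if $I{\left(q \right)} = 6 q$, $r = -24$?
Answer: $20736$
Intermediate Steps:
$I^{2}{\left(r \right)} = \left(6 \left(-24\right)\right)^{2} = \left(-144\right)^{2} = 20736$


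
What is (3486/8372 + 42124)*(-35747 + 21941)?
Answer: -13376102931/23 ≈ -5.8157e+8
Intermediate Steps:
(3486/8372 + 42124)*(-35747 + 21941) = (3486*(1/8372) + 42124)*(-13806) = (249/598 + 42124)*(-13806) = (25190401/598)*(-13806) = -13376102931/23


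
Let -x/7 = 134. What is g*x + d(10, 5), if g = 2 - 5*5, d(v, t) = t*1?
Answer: 21579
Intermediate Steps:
d(v, t) = t
x = -938 (x = -7*134 = -938)
g = -23 (g = 2 - 25 = -23)
g*x + d(10, 5) = -23*(-938) + 5 = 21574 + 5 = 21579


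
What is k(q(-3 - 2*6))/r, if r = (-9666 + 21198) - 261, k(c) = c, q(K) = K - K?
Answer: 0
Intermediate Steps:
q(K) = 0
r = 11271 (r = 11532 - 261 = 11271)
k(q(-3 - 2*6))/r = 0/11271 = 0*(1/11271) = 0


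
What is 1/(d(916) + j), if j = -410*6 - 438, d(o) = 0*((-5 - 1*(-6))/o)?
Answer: -1/2898 ≈ -0.00034507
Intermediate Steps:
d(o) = 0 (d(o) = 0*((-5 + 6)/o) = 0*(1/o) = 0/o = 0)
j = -2898 (j = -2460 - 438 = -2898)
1/(d(916) + j) = 1/(0 - 2898) = 1/(-2898) = -1/2898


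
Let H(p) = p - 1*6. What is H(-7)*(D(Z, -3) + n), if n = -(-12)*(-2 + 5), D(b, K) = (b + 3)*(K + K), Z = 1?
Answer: -156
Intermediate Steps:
D(b, K) = 2*K*(3 + b) (D(b, K) = (3 + b)*(2*K) = 2*K*(3 + b))
H(p) = -6 + p (H(p) = p - 6 = -6 + p)
n = 36 (n = -(-12)*3 = -3*(-12) = 36)
H(-7)*(D(Z, -3) + n) = (-6 - 7)*(2*(-3)*(3 + 1) + 36) = -13*(2*(-3)*4 + 36) = -13*(-24 + 36) = -13*12 = -156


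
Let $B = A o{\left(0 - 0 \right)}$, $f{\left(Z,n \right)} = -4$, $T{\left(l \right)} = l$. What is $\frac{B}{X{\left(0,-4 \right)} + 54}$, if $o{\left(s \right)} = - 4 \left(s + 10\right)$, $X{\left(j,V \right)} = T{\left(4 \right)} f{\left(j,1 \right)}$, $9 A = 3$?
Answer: $- \frac{20}{57} \approx -0.35088$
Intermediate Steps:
$A = \frac{1}{3}$ ($A = \frac{1}{9} \cdot 3 = \frac{1}{3} \approx 0.33333$)
$X{\left(j,V \right)} = -16$ ($X{\left(j,V \right)} = 4 \left(-4\right) = -16$)
$o{\left(s \right)} = -40 - 4 s$ ($o{\left(s \right)} = - 4 \left(10 + s\right) = -40 - 4 s$)
$B = - \frac{40}{3}$ ($B = \frac{-40 - 4 \left(0 - 0\right)}{3} = \frac{-40 - 4 \left(0 + 0\right)}{3} = \frac{-40 - 0}{3} = \frac{-40 + 0}{3} = \frac{1}{3} \left(-40\right) = - \frac{40}{3} \approx -13.333$)
$\frac{B}{X{\left(0,-4 \right)} + 54} = - \frac{40}{3 \left(-16 + 54\right)} = - \frac{40}{3 \cdot 38} = \left(- \frac{40}{3}\right) \frac{1}{38} = - \frac{20}{57}$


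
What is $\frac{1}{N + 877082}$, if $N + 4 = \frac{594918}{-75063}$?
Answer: $\frac{25021}{21945170332} \approx 1.1402 \cdot 10^{-6}$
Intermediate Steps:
$N = - \frac{298390}{25021}$ ($N = -4 + \frac{594918}{-75063} = -4 + 594918 \left(- \frac{1}{75063}\right) = -4 - \frac{198306}{25021} = - \frac{298390}{25021} \approx -11.926$)
$\frac{1}{N + 877082} = \frac{1}{- \frac{298390}{25021} + 877082} = \frac{1}{\frac{21945170332}{25021}} = \frac{25021}{21945170332}$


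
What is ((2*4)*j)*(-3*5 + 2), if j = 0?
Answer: 0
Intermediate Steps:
((2*4)*j)*(-3*5 + 2) = ((2*4)*0)*(-3*5 + 2) = (8*0)*(-15 + 2) = 0*(-13) = 0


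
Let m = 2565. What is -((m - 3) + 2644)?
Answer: -5206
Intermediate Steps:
-((m - 3) + 2644) = -((2565 - 3) + 2644) = -(2562 + 2644) = -1*5206 = -5206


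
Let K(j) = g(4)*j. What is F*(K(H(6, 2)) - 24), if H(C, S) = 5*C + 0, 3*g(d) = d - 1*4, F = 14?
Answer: -336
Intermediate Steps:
g(d) = -4/3 + d/3 (g(d) = (d - 1*4)/3 = (d - 4)/3 = (-4 + d)/3 = -4/3 + d/3)
H(C, S) = 5*C
K(j) = 0 (K(j) = (-4/3 + (⅓)*4)*j = (-4/3 + 4/3)*j = 0*j = 0)
F*(K(H(6, 2)) - 24) = 14*(0 - 24) = 14*(-24) = -336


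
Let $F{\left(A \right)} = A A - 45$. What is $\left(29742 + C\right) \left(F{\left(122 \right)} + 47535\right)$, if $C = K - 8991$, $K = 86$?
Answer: $1299687038$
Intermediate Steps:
$C = -8905$ ($C = 86 - 8991 = -8905$)
$F{\left(A \right)} = -45 + A^{2}$ ($F{\left(A \right)} = A^{2} - 45 = -45 + A^{2}$)
$\left(29742 + C\right) \left(F{\left(122 \right)} + 47535\right) = \left(29742 - 8905\right) \left(\left(-45 + 122^{2}\right) + 47535\right) = 20837 \left(\left(-45 + 14884\right) + 47535\right) = 20837 \left(14839 + 47535\right) = 20837 \cdot 62374 = 1299687038$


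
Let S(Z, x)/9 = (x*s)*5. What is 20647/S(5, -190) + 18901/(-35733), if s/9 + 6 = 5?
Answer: -238884233/916551450 ≈ -0.26063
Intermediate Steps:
s = -9 (s = -54 + 9*5 = -54 + 45 = -9)
S(Z, x) = -405*x (S(Z, x) = 9*((x*(-9))*5) = 9*(-9*x*5) = 9*(-45*x) = -405*x)
20647/S(5, -190) + 18901/(-35733) = 20647/((-405*(-190))) + 18901/(-35733) = 20647/76950 + 18901*(-1/35733) = 20647*(1/76950) - 18901/35733 = 20647/76950 - 18901/35733 = -238884233/916551450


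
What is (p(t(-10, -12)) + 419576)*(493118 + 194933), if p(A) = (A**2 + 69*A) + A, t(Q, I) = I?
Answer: 288210802880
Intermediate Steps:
p(A) = A**2 + 70*A
(p(t(-10, -12)) + 419576)*(493118 + 194933) = (-12*(70 - 12) + 419576)*(493118 + 194933) = (-12*58 + 419576)*688051 = (-696 + 419576)*688051 = 418880*688051 = 288210802880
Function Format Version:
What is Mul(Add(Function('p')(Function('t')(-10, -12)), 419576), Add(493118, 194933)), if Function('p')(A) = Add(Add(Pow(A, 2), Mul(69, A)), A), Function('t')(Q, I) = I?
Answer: 288210802880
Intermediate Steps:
Function('p')(A) = Add(Pow(A, 2), Mul(70, A))
Mul(Add(Function('p')(Function('t')(-10, -12)), 419576), Add(493118, 194933)) = Mul(Add(Mul(-12, Add(70, -12)), 419576), Add(493118, 194933)) = Mul(Add(Mul(-12, 58), 419576), 688051) = Mul(Add(-696, 419576), 688051) = Mul(418880, 688051) = 288210802880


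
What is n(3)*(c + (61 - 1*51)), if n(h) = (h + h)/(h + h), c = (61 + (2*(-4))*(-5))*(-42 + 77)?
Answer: 3545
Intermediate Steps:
c = 3535 (c = (61 - 8*(-5))*35 = (61 + 40)*35 = 101*35 = 3535)
n(h) = 1 (n(h) = (2*h)/((2*h)) = (2*h)*(1/(2*h)) = 1)
n(3)*(c + (61 - 1*51)) = 1*(3535 + (61 - 1*51)) = 1*(3535 + (61 - 51)) = 1*(3535 + 10) = 1*3545 = 3545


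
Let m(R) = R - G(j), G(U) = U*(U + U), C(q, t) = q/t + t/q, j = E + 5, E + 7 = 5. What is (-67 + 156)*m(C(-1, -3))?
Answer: -3916/3 ≈ -1305.3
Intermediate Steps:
E = -2 (E = -7 + 5 = -2)
j = 3 (j = -2 + 5 = 3)
G(U) = 2*U² (G(U) = U*(2*U) = 2*U²)
m(R) = -18 + R (m(R) = R - 2*3² = R - 2*9 = R - 1*18 = R - 18 = -18 + R)
(-67 + 156)*m(C(-1, -3)) = (-67 + 156)*(-18 + (-1/(-3) - 3/(-1))) = 89*(-18 + (-1*(-⅓) - 3*(-1))) = 89*(-18 + (⅓ + 3)) = 89*(-18 + 10/3) = 89*(-44/3) = -3916/3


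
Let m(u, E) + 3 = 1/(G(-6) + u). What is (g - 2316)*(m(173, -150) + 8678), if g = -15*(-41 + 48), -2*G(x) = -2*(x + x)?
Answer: -3381352596/161 ≈ -2.1002e+7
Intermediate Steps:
G(x) = 2*x (G(x) = -(-1)*(x + x) = -(-1)*2*x = -(-2)*x = 2*x)
m(u, E) = -3 + 1/(-12 + u) (m(u, E) = -3 + 1/(2*(-6) + u) = -3 + 1/(-12 + u))
g = -105 (g = -15*7 = -105)
(g - 2316)*(m(173, -150) + 8678) = (-105 - 2316)*((37 - 3*173)/(-12 + 173) + 8678) = -2421*((37 - 519)/161 + 8678) = -2421*((1/161)*(-482) + 8678) = -2421*(-482/161 + 8678) = -2421*1396676/161 = -3381352596/161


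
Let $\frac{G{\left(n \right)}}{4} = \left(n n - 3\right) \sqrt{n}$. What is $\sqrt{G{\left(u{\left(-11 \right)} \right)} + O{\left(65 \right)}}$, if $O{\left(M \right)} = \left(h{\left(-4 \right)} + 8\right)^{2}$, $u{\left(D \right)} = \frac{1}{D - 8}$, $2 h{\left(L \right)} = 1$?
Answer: $\frac{\sqrt{37662769 - 328928 i \sqrt{19}}}{722} \approx 8.5015 - 0.16176 i$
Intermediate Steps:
$h{\left(L \right)} = \frac{1}{2}$ ($h{\left(L \right)} = \frac{1}{2} \cdot 1 = \frac{1}{2}$)
$u{\left(D \right)} = \frac{1}{-8 + D}$
$O{\left(M \right)} = \frac{289}{4}$ ($O{\left(M \right)} = \left(\frac{1}{2} + 8\right)^{2} = \left(\frac{17}{2}\right)^{2} = \frac{289}{4}$)
$G{\left(n \right)} = 4 \sqrt{n} \left(-3 + n^{2}\right)$ ($G{\left(n \right)} = 4 \left(n n - 3\right) \sqrt{n} = 4 \left(n^{2} - 3\right) \sqrt{n} = 4 \left(-3 + n^{2}\right) \sqrt{n} = 4 \sqrt{n} \left(-3 + n^{2}\right)$)
$\sqrt{G{\left(u{\left(-11 \right)} \right)} + O{\left(65 \right)}} = \sqrt{4 \sqrt{\frac{1}{-8 - 11}} \left(-3 + \left(\frac{1}{-8 - 11}\right)^{2}\right) + \frac{289}{4}} = \sqrt{4 \sqrt{\frac{1}{-19}} \left(-3 + \left(\frac{1}{-19}\right)^{2}\right) + \frac{289}{4}} = \sqrt{4 \sqrt{- \frac{1}{19}} \left(-3 + \left(- \frac{1}{19}\right)^{2}\right) + \frac{289}{4}} = \sqrt{4 \frac{i \sqrt{19}}{19} \left(-3 + \frac{1}{361}\right) + \frac{289}{4}} = \sqrt{4 \frac{i \sqrt{19}}{19} \left(- \frac{1082}{361}\right) + \frac{289}{4}} = \sqrt{- \frac{4328 i \sqrt{19}}{6859} + \frac{289}{4}} = \sqrt{\frac{289}{4} - \frac{4328 i \sqrt{19}}{6859}}$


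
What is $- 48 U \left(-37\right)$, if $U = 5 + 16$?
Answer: $37296$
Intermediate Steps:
$U = 21$
$- 48 U \left(-37\right) = \left(-48\right) 21 \left(-37\right) = \left(-1008\right) \left(-37\right) = 37296$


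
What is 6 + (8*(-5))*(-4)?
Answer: 166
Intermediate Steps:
6 + (8*(-5))*(-4) = 6 - 40*(-4) = 6 + 160 = 166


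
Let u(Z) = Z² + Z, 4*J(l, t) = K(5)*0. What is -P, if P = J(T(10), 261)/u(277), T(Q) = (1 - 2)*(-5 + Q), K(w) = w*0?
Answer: 0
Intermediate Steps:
K(w) = 0
T(Q) = 5 - Q (T(Q) = -(-5 + Q) = 5 - Q)
J(l, t) = 0 (J(l, t) = (0*0)/4 = (¼)*0 = 0)
u(Z) = Z + Z²
P = 0 (P = 0/((277*(1 + 277))) = 0/((277*278)) = 0/77006 = 0*(1/77006) = 0)
-P = -1*0 = 0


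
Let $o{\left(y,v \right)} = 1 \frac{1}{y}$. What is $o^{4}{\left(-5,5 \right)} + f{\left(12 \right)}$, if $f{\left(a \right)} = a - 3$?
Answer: $\frac{5626}{625} \approx 9.0016$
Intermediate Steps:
$o{\left(y,v \right)} = \frac{1}{y}$
$f{\left(a \right)} = -3 + a$ ($f{\left(a \right)} = a - 3 = -3 + a$)
$o^{4}{\left(-5,5 \right)} + f{\left(12 \right)} = \left(\frac{1}{-5}\right)^{4} + \left(-3 + 12\right) = \left(- \frac{1}{5}\right)^{4} + 9 = \frac{1}{625} + 9 = \frac{5626}{625}$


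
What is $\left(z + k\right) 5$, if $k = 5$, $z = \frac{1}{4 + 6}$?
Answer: $\frac{51}{2} \approx 25.5$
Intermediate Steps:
$z = \frac{1}{10} \approx 0.1$
$\left(z + k\right) 5 = \left(\frac{1}{10} + 5\right) 5 = \frac{51}{10} \cdot 5 = \frac{51}{2}$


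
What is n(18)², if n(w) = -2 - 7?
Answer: 81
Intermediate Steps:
n(w) = -9
n(18)² = (-9)² = 81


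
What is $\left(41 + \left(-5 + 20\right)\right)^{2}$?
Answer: $3136$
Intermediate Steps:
$\left(41 + \left(-5 + 20\right)\right)^{2} = \left(41 + 15\right)^{2} = 56^{2} = 3136$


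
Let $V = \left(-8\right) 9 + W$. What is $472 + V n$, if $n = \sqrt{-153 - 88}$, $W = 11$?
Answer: $472 - 61 i \sqrt{241} \approx 472.0 - 946.97 i$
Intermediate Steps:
$n = i \sqrt{241}$ ($n = \sqrt{-241} = i \sqrt{241} \approx 15.524 i$)
$V = -61$ ($V = \left(-8\right) 9 + 11 = -72 + 11 = -61$)
$472 + V n = 472 - 61 i \sqrt{241}$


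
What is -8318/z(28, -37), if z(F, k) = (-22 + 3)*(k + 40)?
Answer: 8318/57 ≈ 145.93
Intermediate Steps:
z(F, k) = -760 - 19*k (z(F, k) = -19*(40 + k) = -760 - 19*k)
-8318/z(28, -37) = -8318/(-760 - 19*(-37)) = -8318/(-760 + 703) = -8318/(-57) = -8318*(-1/57) = 8318/57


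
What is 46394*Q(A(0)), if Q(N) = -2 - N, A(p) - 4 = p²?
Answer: -278364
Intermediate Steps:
A(p) = 4 + p²
46394*Q(A(0)) = 46394*(-2 - (4 + 0²)) = 46394*(-2 - (4 + 0)) = 46394*(-2 - 1*4) = 46394*(-2 - 4) = 46394*(-6) = -278364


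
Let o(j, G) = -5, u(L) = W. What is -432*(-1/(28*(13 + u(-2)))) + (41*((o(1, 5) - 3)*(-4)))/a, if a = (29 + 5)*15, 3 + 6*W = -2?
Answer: 500456/130305 ≈ 3.8407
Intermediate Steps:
W = -5/6 (W = -1/2 + (1/6)*(-2) = -1/2 - 1/3 = -5/6 ≈ -0.83333)
u(L) = -5/6
a = 510 (a = 34*15 = 510)
-432*(-1/(28*(13 + u(-2)))) + (41*((o(1, 5) - 3)*(-4)))/a = -432*(-1/(28*(13 - 5/6))) + (41*((-5 - 3)*(-4)))/510 = -432/((-28*73/6)) + (41*(-8*(-4)))*(1/510) = -432/(-1022/3) + (41*32)*(1/510) = -432*(-3/1022) + 1312*(1/510) = 648/511 + 656/255 = 500456/130305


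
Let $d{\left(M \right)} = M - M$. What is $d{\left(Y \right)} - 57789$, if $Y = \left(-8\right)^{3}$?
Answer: $-57789$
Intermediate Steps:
$Y = -512$
$d{\left(M \right)} = 0$
$d{\left(Y \right)} - 57789 = 0 - 57789 = -57789$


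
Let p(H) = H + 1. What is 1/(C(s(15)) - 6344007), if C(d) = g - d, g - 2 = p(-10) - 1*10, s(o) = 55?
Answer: -1/6344079 ≈ -1.5763e-7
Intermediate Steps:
p(H) = 1 + H
g = -17 (g = 2 + ((1 - 10) - 1*10) = 2 + (-9 - 10) = 2 - 19 = -17)
C(d) = -17 - d
1/(C(s(15)) - 6344007) = 1/((-17 - 1*55) - 6344007) = 1/((-17 - 55) - 6344007) = 1/(-72 - 6344007) = 1/(-6344079) = -1/6344079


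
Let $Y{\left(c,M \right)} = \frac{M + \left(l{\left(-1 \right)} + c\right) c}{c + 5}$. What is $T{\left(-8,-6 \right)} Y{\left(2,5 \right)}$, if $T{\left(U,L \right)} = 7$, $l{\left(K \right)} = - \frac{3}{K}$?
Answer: $15$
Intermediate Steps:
$Y{\left(c,M \right)} = \frac{M + c \left(3 + c\right)}{5 + c}$ ($Y{\left(c,M \right)} = \frac{M + \left(- \frac{3}{-1} + c\right) c}{c + 5} = \frac{M + \left(\left(-3\right) \left(-1\right) + c\right) c}{5 + c} = \frac{M + \left(3 + c\right) c}{5 + c} = \frac{M + c \left(3 + c\right)}{5 + c}$)
$T{\left(-8,-6 \right)} Y{\left(2,5 \right)} = 7 \frac{5 + 2^{2} + 3 \cdot 2}{5 + 2} = 7 \frac{5 + 4 + 6}{7} = 7 \cdot \frac{1}{7} \cdot 15 = 7 \cdot \frac{15}{7} = 15$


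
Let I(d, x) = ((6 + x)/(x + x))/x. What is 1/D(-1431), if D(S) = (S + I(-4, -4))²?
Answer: 256/524181025 ≈ 4.8838e-7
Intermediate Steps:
I(d, x) = (6 + x)/(2*x²) (I(d, x) = ((6 + x)/((2*x)))/x = ((6 + x)*(1/(2*x)))/x = ((6 + x)/(2*x))/x = (6 + x)/(2*x²))
D(S) = (1/16 + S)² (D(S) = (S + (½)*(6 - 4)/(-4)²)² = (S + (½)*(1/16)*2)² = (S + 1/16)² = (1/16 + S)²)
1/D(-1431) = 1/((1 + 16*(-1431))²/256) = 1/((1 - 22896)²/256) = 1/((1/256)*(-22895)²) = 1/((1/256)*524181025) = 1/(524181025/256) = 256/524181025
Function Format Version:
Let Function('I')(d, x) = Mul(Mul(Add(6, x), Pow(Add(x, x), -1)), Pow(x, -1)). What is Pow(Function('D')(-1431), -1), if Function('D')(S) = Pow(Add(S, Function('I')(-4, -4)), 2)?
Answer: Rational(256, 524181025) ≈ 4.8838e-7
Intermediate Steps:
Function('I')(d, x) = Mul(Rational(1, 2), Pow(x, -2), Add(6, x)) (Function('I')(d, x) = Mul(Mul(Add(6, x), Pow(Mul(2, x), -1)), Pow(x, -1)) = Mul(Mul(Add(6, x), Mul(Rational(1, 2), Pow(x, -1))), Pow(x, -1)) = Mul(Mul(Rational(1, 2), Pow(x, -1), Add(6, x)), Pow(x, -1)) = Mul(Rational(1, 2), Pow(x, -2), Add(6, x)))
Function('D')(S) = Pow(Add(Rational(1, 16), S), 2) (Function('D')(S) = Pow(Add(S, Mul(Rational(1, 2), Pow(-4, -2), Add(6, -4))), 2) = Pow(Add(S, Mul(Rational(1, 2), Rational(1, 16), 2)), 2) = Pow(Add(S, Rational(1, 16)), 2) = Pow(Add(Rational(1, 16), S), 2))
Pow(Function('D')(-1431), -1) = Pow(Mul(Rational(1, 256), Pow(Add(1, Mul(16, -1431)), 2)), -1) = Pow(Mul(Rational(1, 256), Pow(Add(1, -22896), 2)), -1) = Pow(Mul(Rational(1, 256), Pow(-22895, 2)), -1) = Pow(Mul(Rational(1, 256), 524181025), -1) = Pow(Rational(524181025, 256), -1) = Rational(256, 524181025)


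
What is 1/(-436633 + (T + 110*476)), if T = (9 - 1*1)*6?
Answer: -1/384225 ≈ -2.6026e-6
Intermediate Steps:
T = 48 (T = (9 - 1)*6 = 8*6 = 48)
1/(-436633 + (T + 110*476)) = 1/(-436633 + (48 + 110*476)) = 1/(-436633 + (48 + 52360)) = 1/(-436633 + 52408) = 1/(-384225) = -1/384225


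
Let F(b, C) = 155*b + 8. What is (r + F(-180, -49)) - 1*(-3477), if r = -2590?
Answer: -27005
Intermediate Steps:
F(b, C) = 8 + 155*b
(r + F(-180, -49)) - 1*(-3477) = (-2590 + (8 + 155*(-180))) - 1*(-3477) = (-2590 + (8 - 27900)) + 3477 = (-2590 - 27892) + 3477 = -30482 + 3477 = -27005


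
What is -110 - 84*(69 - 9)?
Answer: -5150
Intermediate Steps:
-110 - 84*(69 - 9) = -110 - 84*60 = -110 - 5040 = -5150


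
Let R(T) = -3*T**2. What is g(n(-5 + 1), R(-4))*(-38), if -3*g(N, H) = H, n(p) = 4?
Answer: -608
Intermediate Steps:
g(N, H) = -H/3
g(n(-5 + 1), R(-4))*(-38) = -(-1)*(-4)**2*(-38) = -(-1)*16*(-38) = -1/3*(-48)*(-38) = 16*(-38) = -608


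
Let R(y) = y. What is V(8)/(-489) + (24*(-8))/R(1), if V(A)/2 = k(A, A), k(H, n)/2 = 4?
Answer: -93904/489 ≈ -192.03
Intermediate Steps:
k(H, n) = 8 (k(H, n) = 2*4 = 8)
V(A) = 16 (V(A) = 2*8 = 16)
V(8)/(-489) + (24*(-8))/R(1) = 16/(-489) + (24*(-8))/1 = 16*(-1/489) - 192*1 = -16/489 - 192 = -93904/489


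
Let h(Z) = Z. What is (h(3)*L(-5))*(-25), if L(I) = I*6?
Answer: 2250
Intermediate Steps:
L(I) = 6*I
(h(3)*L(-5))*(-25) = (3*(6*(-5)))*(-25) = (3*(-30))*(-25) = -90*(-25) = 2250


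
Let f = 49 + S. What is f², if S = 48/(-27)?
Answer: 180625/81 ≈ 2229.9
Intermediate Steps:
S = -16/9 (S = 48*(-1/27) = -16/9 ≈ -1.7778)
f = 425/9 (f = 49 - 16/9 = 425/9 ≈ 47.222)
f² = (425/9)² = 180625/81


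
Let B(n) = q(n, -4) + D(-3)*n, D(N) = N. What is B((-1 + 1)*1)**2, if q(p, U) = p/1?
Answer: 0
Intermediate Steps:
q(p, U) = p (q(p, U) = p*1 = p)
B(n) = -2*n (B(n) = n - 3*n = -2*n)
B((-1 + 1)*1)**2 = (-2*(-1 + 1))**2 = (-0)**2 = (-2*0)**2 = 0**2 = 0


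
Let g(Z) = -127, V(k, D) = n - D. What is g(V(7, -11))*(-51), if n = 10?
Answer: 6477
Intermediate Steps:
V(k, D) = 10 - D
g(V(7, -11))*(-51) = -127*(-51) = 6477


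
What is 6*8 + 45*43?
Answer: 1983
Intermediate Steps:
6*8 + 45*43 = 48 + 1935 = 1983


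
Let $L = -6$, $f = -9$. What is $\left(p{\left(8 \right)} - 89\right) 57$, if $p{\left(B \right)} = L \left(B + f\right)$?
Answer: $-4731$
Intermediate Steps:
$p{\left(B \right)} = 54 - 6 B$ ($p{\left(B \right)} = - 6 \left(B - 9\right) = - 6 \left(-9 + B\right) = 54 - 6 B$)
$\left(p{\left(8 \right)} - 89\right) 57 = \left(\left(54 - 48\right) - 89\right) 57 = \left(6 - 89\right) 57 = \left(-83\right) 57 = -4731$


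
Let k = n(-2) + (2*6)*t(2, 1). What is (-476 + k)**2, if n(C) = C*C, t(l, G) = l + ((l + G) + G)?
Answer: 160000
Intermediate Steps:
t(l, G) = 2*G + 2*l (t(l, G) = l + ((G + l) + G) = l + (l + 2*G) = 2*G + 2*l)
n(C) = C**2
k = 76 (k = (-2)**2 + (2*6)*(2*1 + 2*2) = 4 + 12*(2 + 4) = 4 + 12*6 = 4 + 72 = 76)
(-476 + k)**2 = (-476 + 76)**2 = (-400)**2 = 160000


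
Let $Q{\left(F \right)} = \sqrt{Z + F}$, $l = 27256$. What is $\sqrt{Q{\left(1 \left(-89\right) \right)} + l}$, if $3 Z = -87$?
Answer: $\sqrt{27256 + i \sqrt{118}} \approx 165.09 + 0.0329 i$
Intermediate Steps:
$Z = -29$ ($Z = \frac{1}{3} \left(-87\right) = -29$)
$Q{\left(F \right)} = \sqrt{-29 + F}$
$\sqrt{Q{\left(1 \left(-89\right) \right)} + l} = \sqrt{\sqrt{-29 + 1 \left(-89\right)} + 27256} = \sqrt{\sqrt{-29 - 89} + 27256} = \sqrt{\sqrt{-118} + 27256} = \sqrt{i \sqrt{118} + 27256} = \sqrt{27256 + i \sqrt{118}}$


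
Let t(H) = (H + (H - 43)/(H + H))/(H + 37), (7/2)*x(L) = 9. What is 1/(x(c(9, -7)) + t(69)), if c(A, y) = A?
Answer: 25599/82535 ≈ 0.31016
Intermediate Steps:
x(L) = 18/7 (x(L) = (2/7)*9 = 18/7)
t(H) = (H + (-43 + H)/(2*H))/(37 + H) (t(H) = (H + (-43 + H)/((2*H)))/(37 + H) = (H + (-43 + H)*(1/(2*H)))/(37 + H) = (H + (-43 + H)/(2*H))/(37 + H))
1/(x(c(9, -7)) + t(69)) = 1/(18/7 + (½)*(-43 + 69 + 2*69²)/(69*(37 + 69))) = 1/(18/7 + (½)*(1/69)*(-43 + 69 + 2*4761)/106) = 1/(18/7 + (½)*(1/69)*(1/106)*(-43 + 69 + 9522)) = 1/(18/7 + (½)*(1/69)*(1/106)*9548) = 1/(18/7 + 2387/3657) = 1/(82535/25599) = 25599/82535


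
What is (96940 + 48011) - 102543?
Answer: 42408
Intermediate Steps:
(96940 + 48011) - 102543 = 144951 - 102543 = 42408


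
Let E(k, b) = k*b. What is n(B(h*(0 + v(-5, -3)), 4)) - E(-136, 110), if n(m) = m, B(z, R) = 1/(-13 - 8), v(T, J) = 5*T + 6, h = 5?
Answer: 314159/21 ≈ 14960.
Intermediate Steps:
v(T, J) = 6 + 5*T
B(z, R) = -1/21 (B(z, R) = 1/(-21) = -1/21)
E(k, b) = b*k
n(B(h*(0 + v(-5, -3)), 4)) - E(-136, 110) = -1/21 - 110*(-136) = -1/21 - 1*(-14960) = -1/21 + 14960 = 314159/21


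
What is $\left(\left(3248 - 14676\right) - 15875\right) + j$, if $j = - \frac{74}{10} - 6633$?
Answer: $- \frac{169717}{5} \approx -33943.0$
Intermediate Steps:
$j = - \frac{33202}{5}$ ($j = \left(-74\right) \frac{1}{10} - 6633 = - \frac{37}{5} - 6633 = - \frac{33202}{5} \approx -6640.4$)
$\left(\left(3248 - 14676\right) - 15875\right) + j = \left(\left(3248 - 14676\right) - 15875\right) - \frac{33202}{5} = \left(-11428 - 15875\right) - \frac{33202}{5} = -27303 - \frac{33202}{5} = - \frac{169717}{5}$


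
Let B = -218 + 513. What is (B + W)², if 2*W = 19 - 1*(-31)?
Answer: 102400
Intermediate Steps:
B = 295
W = 25 (W = (19 - 1*(-31))/2 = (19 + 31)/2 = (½)*50 = 25)
(B + W)² = (295 + 25)² = 320² = 102400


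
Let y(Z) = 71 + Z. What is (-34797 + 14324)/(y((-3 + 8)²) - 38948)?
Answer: 20473/38852 ≈ 0.52695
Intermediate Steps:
(-34797 + 14324)/(y((-3 + 8)²) - 38948) = (-34797 + 14324)/((71 + (-3 + 8)²) - 38948) = -20473/((71 + 5²) - 38948) = -20473/((71 + 25) - 38948) = -20473/(96 - 38948) = -20473/(-38852) = -20473*(-1/38852) = 20473/38852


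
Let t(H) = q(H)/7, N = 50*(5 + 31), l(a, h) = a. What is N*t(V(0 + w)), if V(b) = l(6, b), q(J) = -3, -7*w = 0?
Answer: -5400/7 ≈ -771.43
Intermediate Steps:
w = 0 (w = -1/7*0 = 0)
V(b) = 6
N = 1800 (N = 50*36 = 1800)
t(H) = -3/7
N*t(V(0 + w)) = 1800*(-3/7) = -5400/7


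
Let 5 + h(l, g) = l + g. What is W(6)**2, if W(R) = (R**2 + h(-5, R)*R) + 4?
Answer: 256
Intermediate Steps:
h(l, g) = -5 + g + l (h(l, g) = -5 + (l + g) = -5 + (g + l) = -5 + g + l)
W(R) = 4 + R**2 + R*(-10 + R) (W(R) = (R**2 + (-5 + R - 5)*R) + 4 = (R**2 + (-10 + R)*R) + 4 = (R**2 + R*(-10 + R)) + 4 = 4 + R**2 + R*(-10 + R))
W(6)**2 = (4 + 6**2 + 6*(-10 + 6))**2 = (4 + 36 + 6*(-4))**2 = (4 + 36 - 24)**2 = 16**2 = 256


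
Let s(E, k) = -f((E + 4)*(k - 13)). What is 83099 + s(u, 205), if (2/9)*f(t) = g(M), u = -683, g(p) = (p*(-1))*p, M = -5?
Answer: 166423/2 ≈ 83212.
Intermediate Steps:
g(p) = -p**2 (g(p) = (-p)*p = -p**2)
f(t) = -225/2 (f(t) = 9*(-1*(-5)**2)/2 = 9*(-1*25)/2 = (9/2)*(-25) = -225/2)
s(E, k) = 225/2 (s(E, k) = -1*(-225/2) = 225/2)
83099 + s(u, 205) = 83099 + 225/2 = 166423/2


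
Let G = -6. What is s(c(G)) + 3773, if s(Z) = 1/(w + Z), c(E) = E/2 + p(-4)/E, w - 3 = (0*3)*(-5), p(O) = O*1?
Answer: 7549/2 ≈ 3774.5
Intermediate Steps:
p(O) = O
w = 3 (w = 3 + (0*3)*(-5) = 3 + 0*(-5) = 3 + 0 = 3)
c(E) = E/2 - 4/E
s(Z) = 1/(3 + Z)
s(c(G)) + 3773 = 1/(3 + ((1/2)*(-6) - 4/(-6))) + 3773 = 1/(3 + (-3 - 4*(-1/6))) + 3773 = 1/(3 + (-3 + 2/3)) + 3773 = 1/(3 - 7/3) + 3773 = 1/(2/3) + 3773 = 3/2 + 3773 = 7549/2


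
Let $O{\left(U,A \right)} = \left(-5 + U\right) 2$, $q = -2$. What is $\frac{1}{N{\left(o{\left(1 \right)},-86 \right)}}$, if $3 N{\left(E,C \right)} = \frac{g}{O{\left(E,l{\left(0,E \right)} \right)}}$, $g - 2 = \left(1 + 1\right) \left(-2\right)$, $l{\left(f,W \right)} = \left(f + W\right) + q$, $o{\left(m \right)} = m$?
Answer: $12$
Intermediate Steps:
$l{\left(f,W \right)} = -2 + W + f$ ($l{\left(f,W \right)} = \left(f + W\right) - 2 = \left(W + f\right) - 2 = -2 + W + f$)
$O{\left(U,A \right)} = -10 + 2 U$
$g = -2$ ($g = 2 + \left(1 + 1\right) \left(-2\right) = 2 + 2 \left(-2\right) = 2 - 4 = -2$)
$N{\left(E,C \right)} = - \frac{2}{3 \left(-10 + 2 E\right)}$ ($N{\left(E,C \right)} = \frac{\left(-2\right) \frac{1}{-10 + 2 E}}{3} = - \frac{2}{3 \left(-10 + 2 E\right)}$)
$\frac{1}{N{\left(o{\left(1 \right)},-86 \right)}} = \frac{1}{\left(-1\right) \frac{1}{-15 + 3 \cdot 1}} = \frac{1}{\left(-1\right) \frac{1}{-15 + 3}} = \frac{1}{\left(-1\right) \frac{1}{-12}} = \frac{1}{\left(-1\right) \left(- \frac{1}{12}\right)} = \frac{1}{\frac{1}{12}} = 12$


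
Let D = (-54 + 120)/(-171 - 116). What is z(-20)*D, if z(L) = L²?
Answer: -26400/287 ≈ -91.986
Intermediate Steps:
D = -66/287 (D = 66/(-287) = 66*(-1/287) = -66/287 ≈ -0.22997)
z(-20)*D = (-20)²*(-66/287) = 400*(-66/287) = -26400/287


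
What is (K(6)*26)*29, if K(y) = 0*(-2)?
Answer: 0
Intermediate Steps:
K(y) = 0
(K(6)*26)*29 = (0*26)*29 = 0*29 = 0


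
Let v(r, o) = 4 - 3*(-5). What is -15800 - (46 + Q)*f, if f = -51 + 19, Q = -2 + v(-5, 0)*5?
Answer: -11352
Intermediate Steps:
v(r, o) = 19 (v(r, o) = 4 + 15 = 19)
Q = 93 (Q = -2 + 19*5 = -2 + 95 = 93)
f = -32
-15800 - (46 + Q)*f = -15800 - (46 + 93)*(-32) = -15800 - 139*(-32) = -15800 - 1*(-4448) = -15800 + 4448 = -11352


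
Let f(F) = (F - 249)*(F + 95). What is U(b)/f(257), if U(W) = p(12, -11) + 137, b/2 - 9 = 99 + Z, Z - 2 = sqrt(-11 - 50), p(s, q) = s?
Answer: 149/2816 ≈ 0.052912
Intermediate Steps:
f(F) = (-249 + F)*(95 + F)
Z = 2 + I*sqrt(61) (Z = 2 + sqrt(-11 - 50) = 2 + sqrt(-61) = 2 + I*sqrt(61) ≈ 2.0 + 7.8102*I)
b = 220 + 2*I*sqrt(61) (b = 18 + 2*(99 + (2 + I*sqrt(61))) = 18 + 2*(101 + I*sqrt(61)) = 18 + (202 + 2*I*sqrt(61)) = 220 + 2*I*sqrt(61) ≈ 220.0 + 15.62*I)
U(W) = 149 (U(W) = 12 + 137 = 149)
U(b)/f(257) = 149/(-23655 + 257**2 - 154*257) = 149/(-23655 + 66049 - 39578) = 149/2816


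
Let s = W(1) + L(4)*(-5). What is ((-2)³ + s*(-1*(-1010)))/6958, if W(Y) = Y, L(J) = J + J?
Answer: -19699/3479 ≈ -5.6623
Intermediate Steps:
L(J) = 2*J
s = -39 (s = 1 + (2*4)*(-5) = 1 + 8*(-5) = 1 - 40 = -39)
((-2)³ + s*(-1*(-1010)))/6958 = ((-2)³ - (-39)*(-1010))/6958 = (-8 - 39*1010)*(1/6958) = (-8 - 39390)*(1/6958) = -39398*1/6958 = -19699/3479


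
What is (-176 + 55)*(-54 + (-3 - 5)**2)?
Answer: -1210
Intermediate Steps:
(-176 + 55)*(-54 + (-3 - 5)**2) = -121*(-54 + (-8)**2) = -121*(-54 + 64) = -121*10 = -1210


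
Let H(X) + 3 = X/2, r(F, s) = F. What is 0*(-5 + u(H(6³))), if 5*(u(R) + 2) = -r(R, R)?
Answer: 0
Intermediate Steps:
H(X) = -3 + X/2
u(R) = -2 - R/5 (u(R) = -2 + (-R)/5 = -2 - R/5)
0*(-5 + u(H(6³))) = 0*(-5 + (-2 - (-3 + (½)*6³)/5)) = 0*(-5 + (-2 - (-3 + (½)*216)/5)) = 0*(-5 + (-2 - (-3 + 108)/5)) = 0*(-5 + (-2 - ⅕*105)) = 0*(-5 + (-2 - 21)) = 0*(-5 - 23) = 0*(-28) = 0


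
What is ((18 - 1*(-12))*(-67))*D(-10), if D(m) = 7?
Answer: -14070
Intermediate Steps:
((18 - 1*(-12))*(-67))*D(-10) = ((18 - 1*(-12))*(-67))*7 = ((18 + 12)*(-67))*7 = (30*(-67))*7 = -2010*7 = -14070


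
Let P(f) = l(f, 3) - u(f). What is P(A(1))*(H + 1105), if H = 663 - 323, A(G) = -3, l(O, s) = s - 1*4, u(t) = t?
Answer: 2890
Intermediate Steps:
l(O, s) = -4 + s (l(O, s) = s - 4 = -4 + s)
P(f) = -1 - f (P(f) = (-4 + 3) - f = -1 - f)
H = 340
P(A(1))*(H + 1105) = (-1 - 1*(-3))*(340 + 1105) = (-1 + 3)*1445 = 2*1445 = 2890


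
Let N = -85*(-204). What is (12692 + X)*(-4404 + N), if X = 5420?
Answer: 234296832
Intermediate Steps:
N = 17340
(12692 + X)*(-4404 + N) = (12692 + 5420)*(-4404 + 17340) = 18112*12936 = 234296832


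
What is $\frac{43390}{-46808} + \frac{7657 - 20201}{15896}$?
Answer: $- \frac{79805437}{46503748} \approx -1.7161$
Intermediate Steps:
$\frac{43390}{-46808} + \frac{7657 - 20201}{15896} = 43390 \left(- \frac{1}{46808}\right) + \left(7657 - 20201\right) \frac{1}{15896} = - \frac{21695}{23404} - \frac{1568}{1987} = - \frac{79805437}{46503748}$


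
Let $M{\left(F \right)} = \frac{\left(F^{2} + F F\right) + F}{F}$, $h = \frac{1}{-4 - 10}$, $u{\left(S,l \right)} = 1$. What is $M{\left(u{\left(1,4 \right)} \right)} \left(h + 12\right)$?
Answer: $\frac{501}{14} \approx 35.786$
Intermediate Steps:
$h = - \frac{1}{14}$ ($h = \frac{1}{-14} = - \frac{1}{14} \approx -0.071429$)
$M{\left(F \right)} = \frac{F + 2 F^{2}}{F}$ ($M{\left(F \right)} = \frac{\left(F^{2} + F^{2}\right) + F}{F} = \frac{2 F^{2} + F}{F} = \frac{F + 2 F^{2}}{F}$)
$M{\left(u{\left(1,4 \right)} \right)} \left(h + 12\right) = \left(1 + 2 \cdot 1\right) \left(- \frac{1}{14} + 12\right) = \left(1 + 2\right) \frac{167}{14} = 3 \cdot \frac{167}{14} = \frac{501}{14}$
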